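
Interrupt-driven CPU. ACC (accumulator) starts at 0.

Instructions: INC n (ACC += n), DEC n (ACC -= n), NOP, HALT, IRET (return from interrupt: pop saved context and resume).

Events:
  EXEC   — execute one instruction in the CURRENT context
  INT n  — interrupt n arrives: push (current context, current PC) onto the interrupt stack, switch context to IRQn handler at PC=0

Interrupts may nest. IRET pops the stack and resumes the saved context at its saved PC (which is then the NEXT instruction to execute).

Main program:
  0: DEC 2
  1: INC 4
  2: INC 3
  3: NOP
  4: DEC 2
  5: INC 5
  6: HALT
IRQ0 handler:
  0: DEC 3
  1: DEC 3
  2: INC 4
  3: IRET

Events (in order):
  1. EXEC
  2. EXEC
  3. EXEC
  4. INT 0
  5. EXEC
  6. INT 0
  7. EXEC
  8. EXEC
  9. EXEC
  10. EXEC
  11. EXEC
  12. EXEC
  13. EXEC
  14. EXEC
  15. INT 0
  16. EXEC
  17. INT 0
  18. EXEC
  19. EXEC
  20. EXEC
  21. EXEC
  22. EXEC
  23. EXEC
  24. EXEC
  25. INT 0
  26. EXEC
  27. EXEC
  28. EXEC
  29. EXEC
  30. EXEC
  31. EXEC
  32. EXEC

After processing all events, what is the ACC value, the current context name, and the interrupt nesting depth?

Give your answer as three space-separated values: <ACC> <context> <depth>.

Event 1 (EXEC): [MAIN] PC=0: DEC 2 -> ACC=-2
Event 2 (EXEC): [MAIN] PC=1: INC 4 -> ACC=2
Event 3 (EXEC): [MAIN] PC=2: INC 3 -> ACC=5
Event 4 (INT 0): INT 0 arrives: push (MAIN, PC=3), enter IRQ0 at PC=0 (depth now 1)
Event 5 (EXEC): [IRQ0] PC=0: DEC 3 -> ACC=2
Event 6 (INT 0): INT 0 arrives: push (IRQ0, PC=1), enter IRQ0 at PC=0 (depth now 2)
Event 7 (EXEC): [IRQ0] PC=0: DEC 3 -> ACC=-1
Event 8 (EXEC): [IRQ0] PC=1: DEC 3 -> ACC=-4
Event 9 (EXEC): [IRQ0] PC=2: INC 4 -> ACC=0
Event 10 (EXEC): [IRQ0] PC=3: IRET -> resume IRQ0 at PC=1 (depth now 1)
Event 11 (EXEC): [IRQ0] PC=1: DEC 3 -> ACC=-3
Event 12 (EXEC): [IRQ0] PC=2: INC 4 -> ACC=1
Event 13 (EXEC): [IRQ0] PC=3: IRET -> resume MAIN at PC=3 (depth now 0)
Event 14 (EXEC): [MAIN] PC=3: NOP
Event 15 (INT 0): INT 0 arrives: push (MAIN, PC=4), enter IRQ0 at PC=0 (depth now 1)
Event 16 (EXEC): [IRQ0] PC=0: DEC 3 -> ACC=-2
Event 17 (INT 0): INT 0 arrives: push (IRQ0, PC=1), enter IRQ0 at PC=0 (depth now 2)
Event 18 (EXEC): [IRQ0] PC=0: DEC 3 -> ACC=-5
Event 19 (EXEC): [IRQ0] PC=1: DEC 3 -> ACC=-8
Event 20 (EXEC): [IRQ0] PC=2: INC 4 -> ACC=-4
Event 21 (EXEC): [IRQ0] PC=3: IRET -> resume IRQ0 at PC=1 (depth now 1)
Event 22 (EXEC): [IRQ0] PC=1: DEC 3 -> ACC=-7
Event 23 (EXEC): [IRQ0] PC=2: INC 4 -> ACC=-3
Event 24 (EXEC): [IRQ0] PC=3: IRET -> resume MAIN at PC=4 (depth now 0)
Event 25 (INT 0): INT 0 arrives: push (MAIN, PC=4), enter IRQ0 at PC=0 (depth now 1)
Event 26 (EXEC): [IRQ0] PC=0: DEC 3 -> ACC=-6
Event 27 (EXEC): [IRQ0] PC=1: DEC 3 -> ACC=-9
Event 28 (EXEC): [IRQ0] PC=2: INC 4 -> ACC=-5
Event 29 (EXEC): [IRQ0] PC=3: IRET -> resume MAIN at PC=4 (depth now 0)
Event 30 (EXEC): [MAIN] PC=4: DEC 2 -> ACC=-7
Event 31 (EXEC): [MAIN] PC=5: INC 5 -> ACC=-2
Event 32 (EXEC): [MAIN] PC=6: HALT

Answer: -2 MAIN 0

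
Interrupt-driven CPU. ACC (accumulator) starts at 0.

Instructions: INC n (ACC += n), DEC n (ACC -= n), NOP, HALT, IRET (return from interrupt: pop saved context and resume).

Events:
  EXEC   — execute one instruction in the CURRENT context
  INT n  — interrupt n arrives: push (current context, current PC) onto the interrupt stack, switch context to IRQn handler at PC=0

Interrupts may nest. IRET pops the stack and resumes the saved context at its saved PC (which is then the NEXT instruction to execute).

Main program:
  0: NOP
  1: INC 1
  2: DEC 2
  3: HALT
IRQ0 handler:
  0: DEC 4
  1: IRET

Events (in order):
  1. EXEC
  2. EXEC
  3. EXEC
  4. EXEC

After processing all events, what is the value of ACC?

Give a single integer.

Answer: -1

Derivation:
Event 1 (EXEC): [MAIN] PC=0: NOP
Event 2 (EXEC): [MAIN] PC=1: INC 1 -> ACC=1
Event 3 (EXEC): [MAIN] PC=2: DEC 2 -> ACC=-1
Event 4 (EXEC): [MAIN] PC=3: HALT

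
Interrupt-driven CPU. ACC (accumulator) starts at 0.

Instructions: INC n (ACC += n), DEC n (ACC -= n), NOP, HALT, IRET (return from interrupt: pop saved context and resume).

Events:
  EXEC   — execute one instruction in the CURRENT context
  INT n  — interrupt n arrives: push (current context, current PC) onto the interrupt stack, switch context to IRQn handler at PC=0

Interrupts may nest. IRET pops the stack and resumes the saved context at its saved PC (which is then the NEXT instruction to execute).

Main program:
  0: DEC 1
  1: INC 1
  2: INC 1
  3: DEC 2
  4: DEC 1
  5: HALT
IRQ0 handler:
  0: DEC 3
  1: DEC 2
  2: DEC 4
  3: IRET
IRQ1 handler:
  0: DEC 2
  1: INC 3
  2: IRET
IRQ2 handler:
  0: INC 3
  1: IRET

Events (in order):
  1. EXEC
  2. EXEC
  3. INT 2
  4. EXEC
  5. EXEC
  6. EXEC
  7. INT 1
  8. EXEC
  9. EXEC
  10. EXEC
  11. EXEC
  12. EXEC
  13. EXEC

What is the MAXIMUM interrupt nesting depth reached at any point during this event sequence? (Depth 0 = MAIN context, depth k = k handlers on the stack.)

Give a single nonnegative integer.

Answer: 1

Derivation:
Event 1 (EXEC): [MAIN] PC=0: DEC 1 -> ACC=-1 [depth=0]
Event 2 (EXEC): [MAIN] PC=1: INC 1 -> ACC=0 [depth=0]
Event 3 (INT 2): INT 2 arrives: push (MAIN, PC=2), enter IRQ2 at PC=0 (depth now 1) [depth=1]
Event 4 (EXEC): [IRQ2] PC=0: INC 3 -> ACC=3 [depth=1]
Event 5 (EXEC): [IRQ2] PC=1: IRET -> resume MAIN at PC=2 (depth now 0) [depth=0]
Event 6 (EXEC): [MAIN] PC=2: INC 1 -> ACC=4 [depth=0]
Event 7 (INT 1): INT 1 arrives: push (MAIN, PC=3), enter IRQ1 at PC=0 (depth now 1) [depth=1]
Event 8 (EXEC): [IRQ1] PC=0: DEC 2 -> ACC=2 [depth=1]
Event 9 (EXEC): [IRQ1] PC=1: INC 3 -> ACC=5 [depth=1]
Event 10 (EXEC): [IRQ1] PC=2: IRET -> resume MAIN at PC=3 (depth now 0) [depth=0]
Event 11 (EXEC): [MAIN] PC=3: DEC 2 -> ACC=3 [depth=0]
Event 12 (EXEC): [MAIN] PC=4: DEC 1 -> ACC=2 [depth=0]
Event 13 (EXEC): [MAIN] PC=5: HALT [depth=0]
Max depth observed: 1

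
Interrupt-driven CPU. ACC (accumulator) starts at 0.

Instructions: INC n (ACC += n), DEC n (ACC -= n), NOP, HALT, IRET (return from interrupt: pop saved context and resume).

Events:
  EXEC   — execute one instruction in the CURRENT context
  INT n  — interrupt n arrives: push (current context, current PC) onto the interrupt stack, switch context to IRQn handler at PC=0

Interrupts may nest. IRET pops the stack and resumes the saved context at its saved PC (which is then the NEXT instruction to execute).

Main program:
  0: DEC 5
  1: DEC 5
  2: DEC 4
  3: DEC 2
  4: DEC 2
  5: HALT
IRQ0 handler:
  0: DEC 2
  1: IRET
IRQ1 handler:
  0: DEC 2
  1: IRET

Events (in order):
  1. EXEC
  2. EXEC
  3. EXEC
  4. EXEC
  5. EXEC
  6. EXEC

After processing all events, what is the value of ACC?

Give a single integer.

Event 1 (EXEC): [MAIN] PC=0: DEC 5 -> ACC=-5
Event 2 (EXEC): [MAIN] PC=1: DEC 5 -> ACC=-10
Event 3 (EXEC): [MAIN] PC=2: DEC 4 -> ACC=-14
Event 4 (EXEC): [MAIN] PC=3: DEC 2 -> ACC=-16
Event 5 (EXEC): [MAIN] PC=4: DEC 2 -> ACC=-18
Event 6 (EXEC): [MAIN] PC=5: HALT

Answer: -18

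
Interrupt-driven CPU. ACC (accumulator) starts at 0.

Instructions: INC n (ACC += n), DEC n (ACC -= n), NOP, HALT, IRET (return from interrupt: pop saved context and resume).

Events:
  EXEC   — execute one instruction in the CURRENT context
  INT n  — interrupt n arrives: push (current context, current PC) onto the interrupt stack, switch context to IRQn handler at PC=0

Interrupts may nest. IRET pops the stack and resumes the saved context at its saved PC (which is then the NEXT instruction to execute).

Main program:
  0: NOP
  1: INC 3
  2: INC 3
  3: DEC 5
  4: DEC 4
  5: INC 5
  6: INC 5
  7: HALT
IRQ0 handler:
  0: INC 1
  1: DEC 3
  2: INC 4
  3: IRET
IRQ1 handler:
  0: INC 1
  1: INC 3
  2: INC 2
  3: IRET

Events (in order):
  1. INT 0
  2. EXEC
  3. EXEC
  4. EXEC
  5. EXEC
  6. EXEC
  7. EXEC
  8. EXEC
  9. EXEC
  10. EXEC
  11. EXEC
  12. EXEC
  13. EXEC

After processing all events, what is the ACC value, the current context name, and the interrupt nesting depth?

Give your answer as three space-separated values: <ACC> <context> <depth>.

Event 1 (INT 0): INT 0 arrives: push (MAIN, PC=0), enter IRQ0 at PC=0 (depth now 1)
Event 2 (EXEC): [IRQ0] PC=0: INC 1 -> ACC=1
Event 3 (EXEC): [IRQ0] PC=1: DEC 3 -> ACC=-2
Event 4 (EXEC): [IRQ0] PC=2: INC 4 -> ACC=2
Event 5 (EXEC): [IRQ0] PC=3: IRET -> resume MAIN at PC=0 (depth now 0)
Event 6 (EXEC): [MAIN] PC=0: NOP
Event 7 (EXEC): [MAIN] PC=1: INC 3 -> ACC=5
Event 8 (EXEC): [MAIN] PC=2: INC 3 -> ACC=8
Event 9 (EXEC): [MAIN] PC=3: DEC 5 -> ACC=3
Event 10 (EXEC): [MAIN] PC=4: DEC 4 -> ACC=-1
Event 11 (EXEC): [MAIN] PC=5: INC 5 -> ACC=4
Event 12 (EXEC): [MAIN] PC=6: INC 5 -> ACC=9
Event 13 (EXEC): [MAIN] PC=7: HALT

Answer: 9 MAIN 0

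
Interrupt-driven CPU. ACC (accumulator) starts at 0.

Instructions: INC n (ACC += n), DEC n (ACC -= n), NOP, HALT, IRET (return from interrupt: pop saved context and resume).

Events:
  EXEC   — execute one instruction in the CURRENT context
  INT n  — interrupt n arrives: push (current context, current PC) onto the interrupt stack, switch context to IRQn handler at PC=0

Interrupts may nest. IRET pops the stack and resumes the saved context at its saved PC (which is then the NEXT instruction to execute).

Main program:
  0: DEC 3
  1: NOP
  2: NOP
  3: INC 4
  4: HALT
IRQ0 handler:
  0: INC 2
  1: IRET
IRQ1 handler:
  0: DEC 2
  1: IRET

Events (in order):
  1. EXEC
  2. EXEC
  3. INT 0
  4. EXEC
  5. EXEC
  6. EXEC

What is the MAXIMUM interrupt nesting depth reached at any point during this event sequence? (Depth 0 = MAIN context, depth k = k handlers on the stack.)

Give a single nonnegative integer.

Answer: 1

Derivation:
Event 1 (EXEC): [MAIN] PC=0: DEC 3 -> ACC=-3 [depth=0]
Event 2 (EXEC): [MAIN] PC=1: NOP [depth=0]
Event 3 (INT 0): INT 0 arrives: push (MAIN, PC=2), enter IRQ0 at PC=0 (depth now 1) [depth=1]
Event 4 (EXEC): [IRQ0] PC=0: INC 2 -> ACC=-1 [depth=1]
Event 5 (EXEC): [IRQ0] PC=1: IRET -> resume MAIN at PC=2 (depth now 0) [depth=0]
Event 6 (EXEC): [MAIN] PC=2: NOP [depth=0]
Max depth observed: 1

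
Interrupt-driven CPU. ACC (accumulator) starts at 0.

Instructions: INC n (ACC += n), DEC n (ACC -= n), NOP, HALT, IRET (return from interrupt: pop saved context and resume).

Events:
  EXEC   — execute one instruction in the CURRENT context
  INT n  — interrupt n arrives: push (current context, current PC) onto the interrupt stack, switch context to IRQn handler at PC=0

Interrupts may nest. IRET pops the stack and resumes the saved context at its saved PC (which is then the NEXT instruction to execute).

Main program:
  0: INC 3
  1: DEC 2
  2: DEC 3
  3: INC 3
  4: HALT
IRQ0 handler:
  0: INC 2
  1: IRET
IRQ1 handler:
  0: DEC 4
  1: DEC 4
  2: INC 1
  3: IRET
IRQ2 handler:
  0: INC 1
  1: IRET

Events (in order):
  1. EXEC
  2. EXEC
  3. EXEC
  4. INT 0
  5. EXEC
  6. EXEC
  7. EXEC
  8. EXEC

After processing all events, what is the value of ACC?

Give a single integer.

Event 1 (EXEC): [MAIN] PC=0: INC 3 -> ACC=3
Event 2 (EXEC): [MAIN] PC=1: DEC 2 -> ACC=1
Event 3 (EXEC): [MAIN] PC=2: DEC 3 -> ACC=-2
Event 4 (INT 0): INT 0 arrives: push (MAIN, PC=3), enter IRQ0 at PC=0 (depth now 1)
Event 5 (EXEC): [IRQ0] PC=0: INC 2 -> ACC=0
Event 6 (EXEC): [IRQ0] PC=1: IRET -> resume MAIN at PC=3 (depth now 0)
Event 7 (EXEC): [MAIN] PC=3: INC 3 -> ACC=3
Event 8 (EXEC): [MAIN] PC=4: HALT

Answer: 3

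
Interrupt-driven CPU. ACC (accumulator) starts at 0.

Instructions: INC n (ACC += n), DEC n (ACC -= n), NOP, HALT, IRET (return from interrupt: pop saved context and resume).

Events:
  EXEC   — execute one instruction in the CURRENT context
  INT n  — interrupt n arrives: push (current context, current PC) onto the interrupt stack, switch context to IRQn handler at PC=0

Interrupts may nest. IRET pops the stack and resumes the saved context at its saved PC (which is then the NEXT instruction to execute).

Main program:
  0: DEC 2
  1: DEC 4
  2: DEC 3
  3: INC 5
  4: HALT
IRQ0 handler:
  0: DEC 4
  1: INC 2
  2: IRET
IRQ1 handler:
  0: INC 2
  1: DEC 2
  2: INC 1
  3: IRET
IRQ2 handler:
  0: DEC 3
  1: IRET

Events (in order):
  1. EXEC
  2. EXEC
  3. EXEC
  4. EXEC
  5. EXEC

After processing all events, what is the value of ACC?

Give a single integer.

Event 1 (EXEC): [MAIN] PC=0: DEC 2 -> ACC=-2
Event 2 (EXEC): [MAIN] PC=1: DEC 4 -> ACC=-6
Event 3 (EXEC): [MAIN] PC=2: DEC 3 -> ACC=-9
Event 4 (EXEC): [MAIN] PC=3: INC 5 -> ACC=-4
Event 5 (EXEC): [MAIN] PC=4: HALT

Answer: -4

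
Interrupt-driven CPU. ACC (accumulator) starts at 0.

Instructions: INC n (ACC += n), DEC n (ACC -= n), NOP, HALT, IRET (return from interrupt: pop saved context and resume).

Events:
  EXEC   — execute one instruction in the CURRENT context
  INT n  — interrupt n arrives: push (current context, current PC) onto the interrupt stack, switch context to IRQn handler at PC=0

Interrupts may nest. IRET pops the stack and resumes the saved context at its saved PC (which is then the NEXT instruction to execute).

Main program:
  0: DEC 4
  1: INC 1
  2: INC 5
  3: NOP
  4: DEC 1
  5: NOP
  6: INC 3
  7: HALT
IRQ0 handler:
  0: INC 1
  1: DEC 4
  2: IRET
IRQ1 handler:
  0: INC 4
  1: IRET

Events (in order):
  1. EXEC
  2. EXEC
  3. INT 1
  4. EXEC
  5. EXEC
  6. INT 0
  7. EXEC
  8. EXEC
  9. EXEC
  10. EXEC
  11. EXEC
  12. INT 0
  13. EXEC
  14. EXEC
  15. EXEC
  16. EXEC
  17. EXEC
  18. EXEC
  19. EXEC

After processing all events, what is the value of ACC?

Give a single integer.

Event 1 (EXEC): [MAIN] PC=0: DEC 4 -> ACC=-4
Event 2 (EXEC): [MAIN] PC=1: INC 1 -> ACC=-3
Event 3 (INT 1): INT 1 arrives: push (MAIN, PC=2), enter IRQ1 at PC=0 (depth now 1)
Event 4 (EXEC): [IRQ1] PC=0: INC 4 -> ACC=1
Event 5 (EXEC): [IRQ1] PC=1: IRET -> resume MAIN at PC=2 (depth now 0)
Event 6 (INT 0): INT 0 arrives: push (MAIN, PC=2), enter IRQ0 at PC=0 (depth now 1)
Event 7 (EXEC): [IRQ0] PC=0: INC 1 -> ACC=2
Event 8 (EXEC): [IRQ0] PC=1: DEC 4 -> ACC=-2
Event 9 (EXEC): [IRQ0] PC=2: IRET -> resume MAIN at PC=2 (depth now 0)
Event 10 (EXEC): [MAIN] PC=2: INC 5 -> ACC=3
Event 11 (EXEC): [MAIN] PC=3: NOP
Event 12 (INT 0): INT 0 arrives: push (MAIN, PC=4), enter IRQ0 at PC=0 (depth now 1)
Event 13 (EXEC): [IRQ0] PC=0: INC 1 -> ACC=4
Event 14 (EXEC): [IRQ0] PC=1: DEC 4 -> ACC=0
Event 15 (EXEC): [IRQ0] PC=2: IRET -> resume MAIN at PC=4 (depth now 0)
Event 16 (EXEC): [MAIN] PC=4: DEC 1 -> ACC=-1
Event 17 (EXEC): [MAIN] PC=5: NOP
Event 18 (EXEC): [MAIN] PC=6: INC 3 -> ACC=2
Event 19 (EXEC): [MAIN] PC=7: HALT

Answer: 2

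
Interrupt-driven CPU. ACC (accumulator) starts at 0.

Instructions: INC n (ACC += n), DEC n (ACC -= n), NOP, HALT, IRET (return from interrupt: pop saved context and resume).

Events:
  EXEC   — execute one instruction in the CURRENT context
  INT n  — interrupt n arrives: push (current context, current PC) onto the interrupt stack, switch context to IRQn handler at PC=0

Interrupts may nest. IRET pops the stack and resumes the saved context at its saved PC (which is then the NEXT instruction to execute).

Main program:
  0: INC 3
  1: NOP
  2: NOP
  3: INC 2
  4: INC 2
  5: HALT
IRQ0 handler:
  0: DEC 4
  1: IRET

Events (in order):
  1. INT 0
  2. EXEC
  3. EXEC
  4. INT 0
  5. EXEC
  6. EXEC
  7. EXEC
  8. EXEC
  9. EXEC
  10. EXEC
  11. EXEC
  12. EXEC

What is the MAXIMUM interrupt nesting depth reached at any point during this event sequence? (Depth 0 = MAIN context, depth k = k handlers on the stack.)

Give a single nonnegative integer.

Event 1 (INT 0): INT 0 arrives: push (MAIN, PC=0), enter IRQ0 at PC=0 (depth now 1) [depth=1]
Event 2 (EXEC): [IRQ0] PC=0: DEC 4 -> ACC=-4 [depth=1]
Event 3 (EXEC): [IRQ0] PC=1: IRET -> resume MAIN at PC=0 (depth now 0) [depth=0]
Event 4 (INT 0): INT 0 arrives: push (MAIN, PC=0), enter IRQ0 at PC=0 (depth now 1) [depth=1]
Event 5 (EXEC): [IRQ0] PC=0: DEC 4 -> ACC=-8 [depth=1]
Event 6 (EXEC): [IRQ0] PC=1: IRET -> resume MAIN at PC=0 (depth now 0) [depth=0]
Event 7 (EXEC): [MAIN] PC=0: INC 3 -> ACC=-5 [depth=0]
Event 8 (EXEC): [MAIN] PC=1: NOP [depth=0]
Event 9 (EXEC): [MAIN] PC=2: NOP [depth=0]
Event 10 (EXEC): [MAIN] PC=3: INC 2 -> ACC=-3 [depth=0]
Event 11 (EXEC): [MAIN] PC=4: INC 2 -> ACC=-1 [depth=0]
Event 12 (EXEC): [MAIN] PC=5: HALT [depth=0]
Max depth observed: 1

Answer: 1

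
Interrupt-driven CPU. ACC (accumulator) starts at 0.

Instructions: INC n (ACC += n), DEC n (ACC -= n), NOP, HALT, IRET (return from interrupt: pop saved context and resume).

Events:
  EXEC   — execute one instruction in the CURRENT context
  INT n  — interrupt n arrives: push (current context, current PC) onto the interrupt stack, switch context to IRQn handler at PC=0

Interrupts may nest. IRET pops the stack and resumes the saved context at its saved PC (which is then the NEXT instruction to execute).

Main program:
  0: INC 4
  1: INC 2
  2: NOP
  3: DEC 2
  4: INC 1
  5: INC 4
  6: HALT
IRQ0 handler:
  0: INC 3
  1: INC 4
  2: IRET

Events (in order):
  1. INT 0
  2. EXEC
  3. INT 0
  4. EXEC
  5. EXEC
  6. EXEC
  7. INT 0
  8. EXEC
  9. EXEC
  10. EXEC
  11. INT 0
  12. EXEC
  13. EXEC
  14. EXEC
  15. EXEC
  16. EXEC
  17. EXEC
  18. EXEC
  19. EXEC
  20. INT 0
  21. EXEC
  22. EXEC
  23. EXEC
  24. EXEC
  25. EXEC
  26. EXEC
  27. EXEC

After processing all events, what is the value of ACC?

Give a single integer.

Event 1 (INT 0): INT 0 arrives: push (MAIN, PC=0), enter IRQ0 at PC=0 (depth now 1)
Event 2 (EXEC): [IRQ0] PC=0: INC 3 -> ACC=3
Event 3 (INT 0): INT 0 arrives: push (IRQ0, PC=1), enter IRQ0 at PC=0 (depth now 2)
Event 4 (EXEC): [IRQ0] PC=0: INC 3 -> ACC=6
Event 5 (EXEC): [IRQ0] PC=1: INC 4 -> ACC=10
Event 6 (EXEC): [IRQ0] PC=2: IRET -> resume IRQ0 at PC=1 (depth now 1)
Event 7 (INT 0): INT 0 arrives: push (IRQ0, PC=1), enter IRQ0 at PC=0 (depth now 2)
Event 8 (EXEC): [IRQ0] PC=0: INC 3 -> ACC=13
Event 9 (EXEC): [IRQ0] PC=1: INC 4 -> ACC=17
Event 10 (EXEC): [IRQ0] PC=2: IRET -> resume IRQ0 at PC=1 (depth now 1)
Event 11 (INT 0): INT 0 arrives: push (IRQ0, PC=1), enter IRQ0 at PC=0 (depth now 2)
Event 12 (EXEC): [IRQ0] PC=0: INC 3 -> ACC=20
Event 13 (EXEC): [IRQ0] PC=1: INC 4 -> ACC=24
Event 14 (EXEC): [IRQ0] PC=2: IRET -> resume IRQ0 at PC=1 (depth now 1)
Event 15 (EXEC): [IRQ0] PC=1: INC 4 -> ACC=28
Event 16 (EXEC): [IRQ0] PC=2: IRET -> resume MAIN at PC=0 (depth now 0)
Event 17 (EXEC): [MAIN] PC=0: INC 4 -> ACC=32
Event 18 (EXEC): [MAIN] PC=1: INC 2 -> ACC=34
Event 19 (EXEC): [MAIN] PC=2: NOP
Event 20 (INT 0): INT 0 arrives: push (MAIN, PC=3), enter IRQ0 at PC=0 (depth now 1)
Event 21 (EXEC): [IRQ0] PC=0: INC 3 -> ACC=37
Event 22 (EXEC): [IRQ0] PC=1: INC 4 -> ACC=41
Event 23 (EXEC): [IRQ0] PC=2: IRET -> resume MAIN at PC=3 (depth now 0)
Event 24 (EXEC): [MAIN] PC=3: DEC 2 -> ACC=39
Event 25 (EXEC): [MAIN] PC=4: INC 1 -> ACC=40
Event 26 (EXEC): [MAIN] PC=5: INC 4 -> ACC=44
Event 27 (EXEC): [MAIN] PC=6: HALT

Answer: 44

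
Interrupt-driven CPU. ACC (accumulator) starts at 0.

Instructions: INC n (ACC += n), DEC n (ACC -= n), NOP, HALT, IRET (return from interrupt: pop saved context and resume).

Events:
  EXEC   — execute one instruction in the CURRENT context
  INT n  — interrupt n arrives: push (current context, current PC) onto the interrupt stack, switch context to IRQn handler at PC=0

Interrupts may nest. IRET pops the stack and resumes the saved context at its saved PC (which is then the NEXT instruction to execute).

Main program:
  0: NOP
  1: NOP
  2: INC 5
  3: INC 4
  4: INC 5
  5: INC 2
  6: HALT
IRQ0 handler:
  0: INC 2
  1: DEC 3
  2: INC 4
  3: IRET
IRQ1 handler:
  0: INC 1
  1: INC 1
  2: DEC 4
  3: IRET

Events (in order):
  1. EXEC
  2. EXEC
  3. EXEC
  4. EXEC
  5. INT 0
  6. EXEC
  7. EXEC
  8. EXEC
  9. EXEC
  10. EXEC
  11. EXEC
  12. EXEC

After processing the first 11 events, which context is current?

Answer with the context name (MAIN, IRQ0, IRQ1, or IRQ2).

Event 1 (EXEC): [MAIN] PC=0: NOP
Event 2 (EXEC): [MAIN] PC=1: NOP
Event 3 (EXEC): [MAIN] PC=2: INC 5 -> ACC=5
Event 4 (EXEC): [MAIN] PC=3: INC 4 -> ACC=9
Event 5 (INT 0): INT 0 arrives: push (MAIN, PC=4), enter IRQ0 at PC=0 (depth now 1)
Event 6 (EXEC): [IRQ0] PC=0: INC 2 -> ACC=11
Event 7 (EXEC): [IRQ0] PC=1: DEC 3 -> ACC=8
Event 8 (EXEC): [IRQ0] PC=2: INC 4 -> ACC=12
Event 9 (EXEC): [IRQ0] PC=3: IRET -> resume MAIN at PC=4 (depth now 0)
Event 10 (EXEC): [MAIN] PC=4: INC 5 -> ACC=17
Event 11 (EXEC): [MAIN] PC=5: INC 2 -> ACC=19

Answer: MAIN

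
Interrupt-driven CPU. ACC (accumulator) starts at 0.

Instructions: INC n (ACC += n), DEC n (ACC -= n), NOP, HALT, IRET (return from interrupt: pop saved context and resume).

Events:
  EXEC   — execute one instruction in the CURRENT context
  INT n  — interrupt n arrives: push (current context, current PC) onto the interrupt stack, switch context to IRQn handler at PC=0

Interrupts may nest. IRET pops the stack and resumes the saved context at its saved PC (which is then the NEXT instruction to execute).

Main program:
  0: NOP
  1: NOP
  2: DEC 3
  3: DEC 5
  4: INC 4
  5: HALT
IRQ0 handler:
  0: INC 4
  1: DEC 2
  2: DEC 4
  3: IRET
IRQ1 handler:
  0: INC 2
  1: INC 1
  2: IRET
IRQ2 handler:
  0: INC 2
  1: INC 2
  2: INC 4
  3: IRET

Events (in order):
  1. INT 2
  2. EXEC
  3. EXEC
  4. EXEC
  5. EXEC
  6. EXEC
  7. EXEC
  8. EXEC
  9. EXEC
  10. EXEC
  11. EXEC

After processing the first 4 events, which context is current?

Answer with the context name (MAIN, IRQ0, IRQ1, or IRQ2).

Event 1 (INT 2): INT 2 arrives: push (MAIN, PC=0), enter IRQ2 at PC=0 (depth now 1)
Event 2 (EXEC): [IRQ2] PC=0: INC 2 -> ACC=2
Event 3 (EXEC): [IRQ2] PC=1: INC 2 -> ACC=4
Event 4 (EXEC): [IRQ2] PC=2: INC 4 -> ACC=8

Answer: IRQ2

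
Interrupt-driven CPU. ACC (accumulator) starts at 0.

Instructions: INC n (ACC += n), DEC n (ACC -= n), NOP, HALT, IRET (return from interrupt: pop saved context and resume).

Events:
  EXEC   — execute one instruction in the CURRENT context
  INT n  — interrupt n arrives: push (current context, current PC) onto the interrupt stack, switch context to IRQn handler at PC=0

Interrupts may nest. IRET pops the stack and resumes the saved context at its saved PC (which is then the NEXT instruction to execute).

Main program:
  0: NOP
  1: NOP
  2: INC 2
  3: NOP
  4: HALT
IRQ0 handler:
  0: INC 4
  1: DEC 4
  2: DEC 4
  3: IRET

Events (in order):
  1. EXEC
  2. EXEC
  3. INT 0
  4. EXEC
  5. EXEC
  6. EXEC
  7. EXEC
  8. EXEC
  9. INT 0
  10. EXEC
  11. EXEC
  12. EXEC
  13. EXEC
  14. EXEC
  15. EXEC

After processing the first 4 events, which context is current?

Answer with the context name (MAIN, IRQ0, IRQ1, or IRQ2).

Answer: IRQ0

Derivation:
Event 1 (EXEC): [MAIN] PC=0: NOP
Event 2 (EXEC): [MAIN] PC=1: NOP
Event 3 (INT 0): INT 0 arrives: push (MAIN, PC=2), enter IRQ0 at PC=0 (depth now 1)
Event 4 (EXEC): [IRQ0] PC=0: INC 4 -> ACC=4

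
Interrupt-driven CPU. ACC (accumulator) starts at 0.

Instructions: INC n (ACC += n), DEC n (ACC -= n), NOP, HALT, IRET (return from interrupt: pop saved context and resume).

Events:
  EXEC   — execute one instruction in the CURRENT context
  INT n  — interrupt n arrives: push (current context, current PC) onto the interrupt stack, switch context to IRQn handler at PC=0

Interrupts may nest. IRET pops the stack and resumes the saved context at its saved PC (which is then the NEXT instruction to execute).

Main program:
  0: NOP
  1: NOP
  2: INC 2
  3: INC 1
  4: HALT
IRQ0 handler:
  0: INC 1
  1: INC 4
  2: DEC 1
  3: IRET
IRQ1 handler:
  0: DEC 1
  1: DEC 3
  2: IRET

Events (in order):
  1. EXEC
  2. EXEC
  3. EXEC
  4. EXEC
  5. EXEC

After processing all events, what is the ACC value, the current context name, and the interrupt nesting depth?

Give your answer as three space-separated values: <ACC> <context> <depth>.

Answer: 3 MAIN 0

Derivation:
Event 1 (EXEC): [MAIN] PC=0: NOP
Event 2 (EXEC): [MAIN] PC=1: NOP
Event 3 (EXEC): [MAIN] PC=2: INC 2 -> ACC=2
Event 4 (EXEC): [MAIN] PC=3: INC 1 -> ACC=3
Event 5 (EXEC): [MAIN] PC=4: HALT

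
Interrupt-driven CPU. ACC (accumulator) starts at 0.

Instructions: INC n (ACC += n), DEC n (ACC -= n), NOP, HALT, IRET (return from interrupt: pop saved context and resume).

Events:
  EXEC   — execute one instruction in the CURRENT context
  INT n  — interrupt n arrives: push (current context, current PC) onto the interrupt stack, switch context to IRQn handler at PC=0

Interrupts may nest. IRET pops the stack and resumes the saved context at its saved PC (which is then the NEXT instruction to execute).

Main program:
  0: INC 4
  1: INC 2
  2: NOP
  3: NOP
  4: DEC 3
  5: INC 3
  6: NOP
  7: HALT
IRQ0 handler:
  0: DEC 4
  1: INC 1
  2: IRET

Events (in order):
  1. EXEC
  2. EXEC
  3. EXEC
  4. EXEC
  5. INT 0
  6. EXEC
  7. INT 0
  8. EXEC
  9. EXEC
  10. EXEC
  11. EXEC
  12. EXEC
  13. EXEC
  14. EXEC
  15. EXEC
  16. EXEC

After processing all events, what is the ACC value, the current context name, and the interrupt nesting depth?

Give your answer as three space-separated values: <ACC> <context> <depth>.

Answer: 0 MAIN 0

Derivation:
Event 1 (EXEC): [MAIN] PC=0: INC 4 -> ACC=4
Event 2 (EXEC): [MAIN] PC=1: INC 2 -> ACC=6
Event 3 (EXEC): [MAIN] PC=2: NOP
Event 4 (EXEC): [MAIN] PC=3: NOP
Event 5 (INT 0): INT 0 arrives: push (MAIN, PC=4), enter IRQ0 at PC=0 (depth now 1)
Event 6 (EXEC): [IRQ0] PC=0: DEC 4 -> ACC=2
Event 7 (INT 0): INT 0 arrives: push (IRQ0, PC=1), enter IRQ0 at PC=0 (depth now 2)
Event 8 (EXEC): [IRQ0] PC=0: DEC 4 -> ACC=-2
Event 9 (EXEC): [IRQ0] PC=1: INC 1 -> ACC=-1
Event 10 (EXEC): [IRQ0] PC=2: IRET -> resume IRQ0 at PC=1 (depth now 1)
Event 11 (EXEC): [IRQ0] PC=1: INC 1 -> ACC=0
Event 12 (EXEC): [IRQ0] PC=2: IRET -> resume MAIN at PC=4 (depth now 0)
Event 13 (EXEC): [MAIN] PC=4: DEC 3 -> ACC=-3
Event 14 (EXEC): [MAIN] PC=5: INC 3 -> ACC=0
Event 15 (EXEC): [MAIN] PC=6: NOP
Event 16 (EXEC): [MAIN] PC=7: HALT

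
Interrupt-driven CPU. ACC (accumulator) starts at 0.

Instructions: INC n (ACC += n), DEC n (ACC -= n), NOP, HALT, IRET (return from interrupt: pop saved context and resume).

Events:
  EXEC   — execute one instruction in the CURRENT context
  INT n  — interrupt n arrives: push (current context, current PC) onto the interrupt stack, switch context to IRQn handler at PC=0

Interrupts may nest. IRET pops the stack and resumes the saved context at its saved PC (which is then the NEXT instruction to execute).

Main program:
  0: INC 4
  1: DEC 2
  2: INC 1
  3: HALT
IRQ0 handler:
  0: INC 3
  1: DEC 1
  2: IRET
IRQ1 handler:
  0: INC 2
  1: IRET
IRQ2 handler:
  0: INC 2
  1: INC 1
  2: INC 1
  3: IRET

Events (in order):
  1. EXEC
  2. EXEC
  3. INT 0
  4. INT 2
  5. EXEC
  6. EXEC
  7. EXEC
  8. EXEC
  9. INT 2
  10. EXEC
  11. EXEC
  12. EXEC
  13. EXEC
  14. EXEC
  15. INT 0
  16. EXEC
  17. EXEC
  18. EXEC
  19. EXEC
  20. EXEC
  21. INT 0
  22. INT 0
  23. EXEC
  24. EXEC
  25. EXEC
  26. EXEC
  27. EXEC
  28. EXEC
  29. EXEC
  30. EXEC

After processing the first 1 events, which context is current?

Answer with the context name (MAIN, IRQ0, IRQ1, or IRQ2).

Answer: MAIN

Derivation:
Event 1 (EXEC): [MAIN] PC=0: INC 4 -> ACC=4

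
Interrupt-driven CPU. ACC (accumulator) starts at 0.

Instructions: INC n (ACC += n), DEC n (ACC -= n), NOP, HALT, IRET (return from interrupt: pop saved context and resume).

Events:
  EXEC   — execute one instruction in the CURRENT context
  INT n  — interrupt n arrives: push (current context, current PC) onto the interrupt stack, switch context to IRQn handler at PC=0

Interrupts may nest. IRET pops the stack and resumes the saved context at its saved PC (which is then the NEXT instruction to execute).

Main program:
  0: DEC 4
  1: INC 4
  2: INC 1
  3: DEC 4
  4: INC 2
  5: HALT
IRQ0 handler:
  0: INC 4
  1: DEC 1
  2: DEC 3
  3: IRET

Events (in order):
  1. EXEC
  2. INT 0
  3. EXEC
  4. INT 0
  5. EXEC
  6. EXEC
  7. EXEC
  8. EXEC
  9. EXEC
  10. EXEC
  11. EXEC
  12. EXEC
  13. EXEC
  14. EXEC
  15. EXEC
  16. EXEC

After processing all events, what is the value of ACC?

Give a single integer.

Answer: -1

Derivation:
Event 1 (EXEC): [MAIN] PC=0: DEC 4 -> ACC=-4
Event 2 (INT 0): INT 0 arrives: push (MAIN, PC=1), enter IRQ0 at PC=0 (depth now 1)
Event 3 (EXEC): [IRQ0] PC=0: INC 4 -> ACC=0
Event 4 (INT 0): INT 0 arrives: push (IRQ0, PC=1), enter IRQ0 at PC=0 (depth now 2)
Event 5 (EXEC): [IRQ0] PC=0: INC 4 -> ACC=4
Event 6 (EXEC): [IRQ0] PC=1: DEC 1 -> ACC=3
Event 7 (EXEC): [IRQ0] PC=2: DEC 3 -> ACC=0
Event 8 (EXEC): [IRQ0] PC=3: IRET -> resume IRQ0 at PC=1 (depth now 1)
Event 9 (EXEC): [IRQ0] PC=1: DEC 1 -> ACC=-1
Event 10 (EXEC): [IRQ0] PC=2: DEC 3 -> ACC=-4
Event 11 (EXEC): [IRQ0] PC=3: IRET -> resume MAIN at PC=1 (depth now 0)
Event 12 (EXEC): [MAIN] PC=1: INC 4 -> ACC=0
Event 13 (EXEC): [MAIN] PC=2: INC 1 -> ACC=1
Event 14 (EXEC): [MAIN] PC=3: DEC 4 -> ACC=-3
Event 15 (EXEC): [MAIN] PC=4: INC 2 -> ACC=-1
Event 16 (EXEC): [MAIN] PC=5: HALT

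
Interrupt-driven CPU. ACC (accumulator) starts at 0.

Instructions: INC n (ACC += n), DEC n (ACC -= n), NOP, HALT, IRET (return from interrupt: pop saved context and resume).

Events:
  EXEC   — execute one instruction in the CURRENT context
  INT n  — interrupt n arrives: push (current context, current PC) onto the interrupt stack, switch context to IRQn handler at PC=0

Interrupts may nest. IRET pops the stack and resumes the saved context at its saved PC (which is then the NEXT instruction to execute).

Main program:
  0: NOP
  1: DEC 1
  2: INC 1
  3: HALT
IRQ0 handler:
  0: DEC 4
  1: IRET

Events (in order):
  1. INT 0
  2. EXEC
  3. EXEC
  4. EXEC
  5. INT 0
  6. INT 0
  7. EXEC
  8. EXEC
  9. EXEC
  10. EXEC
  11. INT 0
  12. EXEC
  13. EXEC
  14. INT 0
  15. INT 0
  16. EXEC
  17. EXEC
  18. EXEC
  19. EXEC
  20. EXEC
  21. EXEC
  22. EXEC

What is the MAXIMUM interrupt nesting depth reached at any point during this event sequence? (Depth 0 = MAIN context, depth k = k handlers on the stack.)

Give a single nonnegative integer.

Event 1 (INT 0): INT 0 arrives: push (MAIN, PC=0), enter IRQ0 at PC=0 (depth now 1) [depth=1]
Event 2 (EXEC): [IRQ0] PC=0: DEC 4 -> ACC=-4 [depth=1]
Event 3 (EXEC): [IRQ0] PC=1: IRET -> resume MAIN at PC=0 (depth now 0) [depth=0]
Event 4 (EXEC): [MAIN] PC=0: NOP [depth=0]
Event 5 (INT 0): INT 0 arrives: push (MAIN, PC=1), enter IRQ0 at PC=0 (depth now 1) [depth=1]
Event 6 (INT 0): INT 0 arrives: push (IRQ0, PC=0), enter IRQ0 at PC=0 (depth now 2) [depth=2]
Event 7 (EXEC): [IRQ0] PC=0: DEC 4 -> ACC=-8 [depth=2]
Event 8 (EXEC): [IRQ0] PC=1: IRET -> resume IRQ0 at PC=0 (depth now 1) [depth=1]
Event 9 (EXEC): [IRQ0] PC=0: DEC 4 -> ACC=-12 [depth=1]
Event 10 (EXEC): [IRQ0] PC=1: IRET -> resume MAIN at PC=1 (depth now 0) [depth=0]
Event 11 (INT 0): INT 0 arrives: push (MAIN, PC=1), enter IRQ0 at PC=0 (depth now 1) [depth=1]
Event 12 (EXEC): [IRQ0] PC=0: DEC 4 -> ACC=-16 [depth=1]
Event 13 (EXEC): [IRQ0] PC=1: IRET -> resume MAIN at PC=1 (depth now 0) [depth=0]
Event 14 (INT 0): INT 0 arrives: push (MAIN, PC=1), enter IRQ0 at PC=0 (depth now 1) [depth=1]
Event 15 (INT 0): INT 0 arrives: push (IRQ0, PC=0), enter IRQ0 at PC=0 (depth now 2) [depth=2]
Event 16 (EXEC): [IRQ0] PC=0: DEC 4 -> ACC=-20 [depth=2]
Event 17 (EXEC): [IRQ0] PC=1: IRET -> resume IRQ0 at PC=0 (depth now 1) [depth=1]
Event 18 (EXEC): [IRQ0] PC=0: DEC 4 -> ACC=-24 [depth=1]
Event 19 (EXEC): [IRQ0] PC=1: IRET -> resume MAIN at PC=1 (depth now 0) [depth=0]
Event 20 (EXEC): [MAIN] PC=1: DEC 1 -> ACC=-25 [depth=0]
Event 21 (EXEC): [MAIN] PC=2: INC 1 -> ACC=-24 [depth=0]
Event 22 (EXEC): [MAIN] PC=3: HALT [depth=0]
Max depth observed: 2

Answer: 2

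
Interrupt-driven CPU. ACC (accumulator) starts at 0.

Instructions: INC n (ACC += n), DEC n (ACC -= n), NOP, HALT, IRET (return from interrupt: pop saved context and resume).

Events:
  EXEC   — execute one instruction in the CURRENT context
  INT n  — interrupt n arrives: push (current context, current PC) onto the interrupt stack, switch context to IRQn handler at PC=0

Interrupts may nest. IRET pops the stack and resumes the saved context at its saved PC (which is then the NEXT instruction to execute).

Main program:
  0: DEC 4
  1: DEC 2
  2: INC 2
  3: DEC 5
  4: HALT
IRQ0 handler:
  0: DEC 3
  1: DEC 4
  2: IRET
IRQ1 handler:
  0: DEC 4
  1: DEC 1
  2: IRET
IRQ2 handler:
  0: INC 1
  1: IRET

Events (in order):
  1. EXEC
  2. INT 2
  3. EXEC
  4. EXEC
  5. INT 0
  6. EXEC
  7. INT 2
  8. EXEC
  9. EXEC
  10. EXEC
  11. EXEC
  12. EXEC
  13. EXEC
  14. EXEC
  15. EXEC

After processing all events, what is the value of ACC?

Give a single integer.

Event 1 (EXEC): [MAIN] PC=0: DEC 4 -> ACC=-4
Event 2 (INT 2): INT 2 arrives: push (MAIN, PC=1), enter IRQ2 at PC=0 (depth now 1)
Event 3 (EXEC): [IRQ2] PC=0: INC 1 -> ACC=-3
Event 4 (EXEC): [IRQ2] PC=1: IRET -> resume MAIN at PC=1 (depth now 0)
Event 5 (INT 0): INT 0 arrives: push (MAIN, PC=1), enter IRQ0 at PC=0 (depth now 1)
Event 6 (EXEC): [IRQ0] PC=0: DEC 3 -> ACC=-6
Event 7 (INT 2): INT 2 arrives: push (IRQ0, PC=1), enter IRQ2 at PC=0 (depth now 2)
Event 8 (EXEC): [IRQ2] PC=0: INC 1 -> ACC=-5
Event 9 (EXEC): [IRQ2] PC=1: IRET -> resume IRQ0 at PC=1 (depth now 1)
Event 10 (EXEC): [IRQ0] PC=1: DEC 4 -> ACC=-9
Event 11 (EXEC): [IRQ0] PC=2: IRET -> resume MAIN at PC=1 (depth now 0)
Event 12 (EXEC): [MAIN] PC=1: DEC 2 -> ACC=-11
Event 13 (EXEC): [MAIN] PC=2: INC 2 -> ACC=-9
Event 14 (EXEC): [MAIN] PC=3: DEC 5 -> ACC=-14
Event 15 (EXEC): [MAIN] PC=4: HALT

Answer: -14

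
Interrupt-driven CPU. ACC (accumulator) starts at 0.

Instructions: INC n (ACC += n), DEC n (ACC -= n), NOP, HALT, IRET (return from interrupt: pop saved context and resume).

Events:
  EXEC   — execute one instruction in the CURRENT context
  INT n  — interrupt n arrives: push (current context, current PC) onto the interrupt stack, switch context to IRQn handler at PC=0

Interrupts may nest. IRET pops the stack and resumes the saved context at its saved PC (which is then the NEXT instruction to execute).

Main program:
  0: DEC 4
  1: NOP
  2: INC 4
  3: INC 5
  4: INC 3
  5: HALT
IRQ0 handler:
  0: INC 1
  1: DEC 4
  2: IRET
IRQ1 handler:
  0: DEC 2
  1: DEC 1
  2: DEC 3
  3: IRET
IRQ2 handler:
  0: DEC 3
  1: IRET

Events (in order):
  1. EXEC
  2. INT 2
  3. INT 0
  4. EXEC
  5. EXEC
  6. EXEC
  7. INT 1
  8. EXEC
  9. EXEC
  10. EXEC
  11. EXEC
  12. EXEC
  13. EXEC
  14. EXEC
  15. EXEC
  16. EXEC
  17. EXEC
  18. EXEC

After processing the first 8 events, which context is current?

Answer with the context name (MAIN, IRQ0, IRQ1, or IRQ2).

Event 1 (EXEC): [MAIN] PC=0: DEC 4 -> ACC=-4
Event 2 (INT 2): INT 2 arrives: push (MAIN, PC=1), enter IRQ2 at PC=0 (depth now 1)
Event 3 (INT 0): INT 0 arrives: push (IRQ2, PC=0), enter IRQ0 at PC=0 (depth now 2)
Event 4 (EXEC): [IRQ0] PC=0: INC 1 -> ACC=-3
Event 5 (EXEC): [IRQ0] PC=1: DEC 4 -> ACC=-7
Event 6 (EXEC): [IRQ0] PC=2: IRET -> resume IRQ2 at PC=0 (depth now 1)
Event 7 (INT 1): INT 1 arrives: push (IRQ2, PC=0), enter IRQ1 at PC=0 (depth now 2)
Event 8 (EXEC): [IRQ1] PC=0: DEC 2 -> ACC=-9

Answer: IRQ1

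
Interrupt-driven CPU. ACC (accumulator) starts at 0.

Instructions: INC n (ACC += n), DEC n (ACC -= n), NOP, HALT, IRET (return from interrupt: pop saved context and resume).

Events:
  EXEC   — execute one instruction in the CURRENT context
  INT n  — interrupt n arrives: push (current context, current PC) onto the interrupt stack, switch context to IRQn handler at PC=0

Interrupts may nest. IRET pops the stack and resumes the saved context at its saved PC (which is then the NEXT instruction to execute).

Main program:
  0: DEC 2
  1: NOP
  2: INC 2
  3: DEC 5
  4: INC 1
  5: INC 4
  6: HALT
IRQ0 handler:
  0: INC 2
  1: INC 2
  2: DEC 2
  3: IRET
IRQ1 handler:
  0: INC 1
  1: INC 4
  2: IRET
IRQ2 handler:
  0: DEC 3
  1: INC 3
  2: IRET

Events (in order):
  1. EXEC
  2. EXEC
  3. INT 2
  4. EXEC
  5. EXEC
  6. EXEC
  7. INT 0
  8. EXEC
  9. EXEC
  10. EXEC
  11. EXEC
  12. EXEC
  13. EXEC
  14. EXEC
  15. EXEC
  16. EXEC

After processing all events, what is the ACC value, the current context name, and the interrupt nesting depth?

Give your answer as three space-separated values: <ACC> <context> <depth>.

Answer: 2 MAIN 0

Derivation:
Event 1 (EXEC): [MAIN] PC=0: DEC 2 -> ACC=-2
Event 2 (EXEC): [MAIN] PC=1: NOP
Event 3 (INT 2): INT 2 arrives: push (MAIN, PC=2), enter IRQ2 at PC=0 (depth now 1)
Event 4 (EXEC): [IRQ2] PC=0: DEC 3 -> ACC=-5
Event 5 (EXEC): [IRQ2] PC=1: INC 3 -> ACC=-2
Event 6 (EXEC): [IRQ2] PC=2: IRET -> resume MAIN at PC=2 (depth now 0)
Event 7 (INT 0): INT 0 arrives: push (MAIN, PC=2), enter IRQ0 at PC=0 (depth now 1)
Event 8 (EXEC): [IRQ0] PC=0: INC 2 -> ACC=0
Event 9 (EXEC): [IRQ0] PC=1: INC 2 -> ACC=2
Event 10 (EXEC): [IRQ0] PC=2: DEC 2 -> ACC=0
Event 11 (EXEC): [IRQ0] PC=3: IRET -> resume MAIN at PC=2 (depth now 0)
Event 12 (EXEC): [MAIN] PC=2: INC 2 -> ACC=2
Event 13 (EXEC): [MAIN] PC=3: DEC 5 -> ACC=-3
Event 14 (EXEC): [MAIN] PC=4: INC 1 -> ACC=-2
Event 15 (EXEC): [MAIN] PC=5: INC 4 -> ACC=2
Event 16 (EXEC): [MAIN] PC=6: HALT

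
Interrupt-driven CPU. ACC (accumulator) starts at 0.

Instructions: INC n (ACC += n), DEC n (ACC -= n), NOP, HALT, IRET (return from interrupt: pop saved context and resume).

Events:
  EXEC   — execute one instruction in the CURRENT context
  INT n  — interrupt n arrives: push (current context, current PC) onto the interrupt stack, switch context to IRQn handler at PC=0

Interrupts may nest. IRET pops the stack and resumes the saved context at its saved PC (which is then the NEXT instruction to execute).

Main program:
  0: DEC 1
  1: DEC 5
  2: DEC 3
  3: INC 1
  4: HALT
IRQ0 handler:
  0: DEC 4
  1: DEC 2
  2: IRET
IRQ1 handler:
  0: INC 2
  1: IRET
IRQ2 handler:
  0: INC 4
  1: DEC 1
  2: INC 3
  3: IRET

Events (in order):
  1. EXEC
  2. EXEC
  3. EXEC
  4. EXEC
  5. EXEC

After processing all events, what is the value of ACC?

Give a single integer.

Event 1 (EXEC): [MAIN] PC=0: DEC 1 -> ACC=-1
Event 2 (EXEC): [MAIN] PC=1: DEC 5 -> ACC=-6
Event 3 (EXEC): [MAIN] PC=2: DEC 3 -> ACC=-9
Event 4 (EXEC): [MAIN] PC=3: INC 1 -> ACC=-8
Event 5 (EXEC): [MAIN] PC=4: HALT

Answer: -8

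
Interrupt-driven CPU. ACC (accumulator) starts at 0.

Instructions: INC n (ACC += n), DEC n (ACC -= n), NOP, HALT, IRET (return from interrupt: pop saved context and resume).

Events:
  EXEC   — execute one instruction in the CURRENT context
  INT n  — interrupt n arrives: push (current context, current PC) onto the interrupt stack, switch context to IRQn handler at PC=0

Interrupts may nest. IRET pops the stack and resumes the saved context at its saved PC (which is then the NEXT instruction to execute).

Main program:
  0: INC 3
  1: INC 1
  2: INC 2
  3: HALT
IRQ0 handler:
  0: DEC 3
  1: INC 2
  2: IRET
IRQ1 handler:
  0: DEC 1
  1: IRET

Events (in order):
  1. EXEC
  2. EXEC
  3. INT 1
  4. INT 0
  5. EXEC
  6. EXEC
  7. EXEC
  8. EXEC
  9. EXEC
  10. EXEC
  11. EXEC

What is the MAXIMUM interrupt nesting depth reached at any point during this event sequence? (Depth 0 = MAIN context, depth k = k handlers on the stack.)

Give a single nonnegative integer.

Answer: 2

Derivation:
Event 1 (EXEC): [MAIN] PC=0: INC 3 -> ACC=3 [depth=0]
Event 2 (EXEC): [MAIN] PC=1: INC 1 -> ACC=4 [depth=0]
Event 3 (INT 1): INT 1 arrives: push (MAIN, PC=2), enter IRQ1 at PC=0 (depth now 1) [depth=1]
Event 4 (INT 0): INT 0 arrives: push (IRQ1, PC=0), enter IRQ0 at PC=0 (depth now 2) [depth=2]
Event 5 (EXEC): [IRQ0] PC=0: DEC 3 -> ACC=1 [depth=2]
Event 6 (EXEC): [IRQ0] PC=1: INC 2 -> ACC=3 [depth=2]
Event 7 (EXEC): [IRQ0] PC=2: IRET -> resume IRQ1 at PC=0 (depth now 1) [depth=1]
Event 8 (EXEC): [IRQ1] PC=0: DEC 1 -> ACC=2 [depth=1]
Event 9 (EXEC): [IRQ1] PC=1: IRET -> resume MAIN at PC=2 (depth now 0) [depth=0]
Event 10 (EXEC): [MAIN] PC=2: INC 2 -> ACC=4 [depth=0]
Event 11 (EXEC): [MAIN] PC=3: HALT [depth=0]
Max depth observed: 2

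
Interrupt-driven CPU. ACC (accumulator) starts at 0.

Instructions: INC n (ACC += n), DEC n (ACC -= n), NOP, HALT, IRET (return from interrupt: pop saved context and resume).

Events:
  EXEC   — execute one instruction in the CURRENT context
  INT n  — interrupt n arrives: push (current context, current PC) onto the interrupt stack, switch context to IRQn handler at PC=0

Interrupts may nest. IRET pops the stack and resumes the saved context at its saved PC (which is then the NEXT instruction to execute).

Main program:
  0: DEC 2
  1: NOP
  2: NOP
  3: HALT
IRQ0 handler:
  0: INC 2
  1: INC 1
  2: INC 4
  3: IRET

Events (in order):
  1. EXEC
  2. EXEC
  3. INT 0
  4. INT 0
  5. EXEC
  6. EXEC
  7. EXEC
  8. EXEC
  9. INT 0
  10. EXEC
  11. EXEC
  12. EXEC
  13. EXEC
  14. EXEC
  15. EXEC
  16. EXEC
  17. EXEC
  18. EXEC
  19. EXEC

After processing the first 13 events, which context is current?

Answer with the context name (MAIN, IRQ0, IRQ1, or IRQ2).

Answer: IRQ0

Derivation:
Event 1 (EXEC): [MAIN] PC=0: DEC 2 -> ACC=-2
Event 2 (EXEC): [MAIN] PC=1: NOP
Event 3 (INT 0): INT 0 arrives: push (MAIN, PC=2), enter IRQ0 at PC=0 (depth now 1)
Event 4 (INT 0): INT 0 arrives: push (IRQ0, PC=0), enter IRQ0 at PC=0 (depth now 2)
Event 5 (EXEC): [IRQ0] PC=0: INC 2 -> ACC=0
Event 6 (EXEC): [IRQ0] PC=1: INC 1 -> ACC=1
Event 7 (EXEC): [IRQ0] PC=2: INC 4 -> ACC=5
Event 8 (EXEC): [IRQ0] PC=3: IRET -> resume IRQ0 at PC=0 (depth now 1)
Event 9 (INT 0): INT 0 arrives: push (IRQ0, PC=0), enter IRQ0 at PC=0 (depth now 2)
Event 10 (EXEC): [IRQ0] PC=0: INC 2 -> ACC=7
Event 11 (EXEC): [IRQ0] PC=1: INC 1 -> ACC=8
Event 12 (EXEC): [IRQ0] PC=2: INC 4 -> ACC=12
Event 13 (EXEC): [IRQ0] PC=3: IRET -> resume IRQ0 at PC=0 (depth now 1)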